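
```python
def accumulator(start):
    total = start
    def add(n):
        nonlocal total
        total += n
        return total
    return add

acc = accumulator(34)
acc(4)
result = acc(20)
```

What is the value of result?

Step 1: accumulator(34) creates closure with total = 34.
Step 2: First acc(4): total = 34 + 4 = 38.
Step 3: Second acc(20): total = 38 + 20 = 58. result = 58

The answer is 58.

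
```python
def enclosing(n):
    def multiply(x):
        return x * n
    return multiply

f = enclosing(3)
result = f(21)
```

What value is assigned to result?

Step 1: enclosing(3) returns multiply closure with n = 3.
Step 2: f(21) computes 21 * 3 = 63.
Step 3: result = 63

The answer is 63.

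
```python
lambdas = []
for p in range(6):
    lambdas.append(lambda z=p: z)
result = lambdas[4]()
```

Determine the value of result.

Step 1: Default argument z=p captures p's value at each iteration.
Step 2: lambdas[4] captured z = 4 when p was 4.
Step 3: result = 4

The answer is 4.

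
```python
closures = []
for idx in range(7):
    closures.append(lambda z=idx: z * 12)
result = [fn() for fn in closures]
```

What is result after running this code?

Step 1: Default arg z=idx captures idx at each iteration.
Step 2: closures[k] has z defaulting to k, returns k * 12.
Step 3: result = [0, 12, 24, 36, 48, 60, 72]

The answer is [0, 12, 24, 36, 48, 60, 72].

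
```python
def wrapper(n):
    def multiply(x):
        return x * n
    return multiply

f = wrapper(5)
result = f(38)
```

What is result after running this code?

Step 1: wrapper(5) returns multiply closure with n = 5.
Step 2: f(38) computes 38 * 5 = 190.
Step 3: result = 190

The answer is 190.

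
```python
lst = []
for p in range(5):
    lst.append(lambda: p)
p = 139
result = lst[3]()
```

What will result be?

Step 1: Lambdas capture the variable p by reference, not by value.
Step 2: After the loop, p is reassigned to 139.
Step 3: lst[3]() looks up the current p = 139. result = 139

The answer is 139.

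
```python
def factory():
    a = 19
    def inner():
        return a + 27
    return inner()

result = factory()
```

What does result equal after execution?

Step 1: factory() defines a = 19.
Step 2: inner() reads a = 19 from enclosing scope, returns 19 + 27 = 46.
Step 3: result = 46

The answer is 46.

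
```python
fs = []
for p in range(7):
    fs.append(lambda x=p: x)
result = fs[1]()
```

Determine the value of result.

Step 1: Default argument x=p captures p's value at each iteration.
Step 2: fs[1] captured x = 1 when p was 1.
Step 3: result = 1

The answer is 1.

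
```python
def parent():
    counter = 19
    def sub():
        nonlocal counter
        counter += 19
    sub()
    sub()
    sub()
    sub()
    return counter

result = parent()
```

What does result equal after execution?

Step 1: counter starts at 19.
Step 2: sub() is called 4 times, each adding 19.
Step 3: counter = 19 + 19 * 4 = 95

The answer is 95.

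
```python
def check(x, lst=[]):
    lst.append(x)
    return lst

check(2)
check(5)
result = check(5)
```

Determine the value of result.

Step 1: Mutable default argument gotcha! The list [] is created once.
Step 2: Each call appends to the SAME list: [2], [2, 5], [2, 5, 5].
Step 3: result = [2, 5, 5]

The answer is [2, 5, 5].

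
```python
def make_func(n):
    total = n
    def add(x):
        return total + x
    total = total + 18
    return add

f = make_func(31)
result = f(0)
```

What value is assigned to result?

Step 1: make_func(31) sets total = 31, then total = 31 + 18 = 49.
Step 2: Closures capture by reference, so add sees total = 49.
Step 3: f(0) returns 49 + 0 = 49

The answer is 49.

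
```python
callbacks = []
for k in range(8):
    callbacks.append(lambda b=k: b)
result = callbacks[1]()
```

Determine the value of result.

Step 1: Default argument b=k captures k's value at each iteration.
Step 2: callbacks[1] captured b = 1 when k was 1.
Step 3: result = 1

The answer is 1.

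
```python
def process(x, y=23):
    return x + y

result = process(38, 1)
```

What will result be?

Step 1: process(38, 1) overrides default y with 1.
Step 2: Returns 38 + 1 = 39.
Step 3: result = 39

The answer is 39.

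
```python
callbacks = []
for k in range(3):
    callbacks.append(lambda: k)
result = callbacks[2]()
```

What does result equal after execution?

Step 1: The loop creates 3 lambdas, all referencing the same variable k.
Step 2: After the loop, k = 2 (final value).
Step 3: callbacks[2]() looks up k at call time and finds 2. This is the late binding gotcha. result = 2

The answer is 2.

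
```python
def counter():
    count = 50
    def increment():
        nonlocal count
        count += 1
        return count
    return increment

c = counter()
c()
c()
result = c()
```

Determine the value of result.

Step 1: counter() creates closure with count = 50.
Step 2: Each c() call increments count via nonlocal. After 3 calls: 50 + 3 = 53.
Step 3: result = 53

The answer is 53.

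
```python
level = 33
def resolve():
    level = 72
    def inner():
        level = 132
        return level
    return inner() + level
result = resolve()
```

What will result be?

Step 1: resolve() has local level = 72. inner() has local level = 132.
Step 2: inner() returns its local level = 132.
Step 3: resolve() returns 132 + its own level (72) = 204

The answer is 204.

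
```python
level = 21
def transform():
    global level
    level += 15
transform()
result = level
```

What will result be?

Step 1: level = 21 globally.
Step 2: transform() modifies global level: level += 15 = 36.
Step 3: result = 36

The answer is 36.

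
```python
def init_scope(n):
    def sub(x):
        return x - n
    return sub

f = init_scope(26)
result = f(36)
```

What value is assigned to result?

Step 1: init_scope(26) creates a closure capturing n = 26.
Step 2: f(36) computes 36 - 26 = 10.
Step 3: result = 10

The answer is 10.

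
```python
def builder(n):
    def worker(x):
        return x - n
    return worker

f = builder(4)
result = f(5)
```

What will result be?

Step 1: builder(4) creates a closure capturing n = 4.
Step 2: f(5) computes 5 - 4 = 1.
Step 3: result = 1

The answer is 1.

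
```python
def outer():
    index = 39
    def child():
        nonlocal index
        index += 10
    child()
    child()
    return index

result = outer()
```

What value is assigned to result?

Step 1: index starts at 39.
Step 2: child() is called 2 times, each adding 10.
Step 3: index = 39 + 10 * 2 = 59

The answer is 59.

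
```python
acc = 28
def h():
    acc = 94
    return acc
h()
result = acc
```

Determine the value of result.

Step 1: Global acc = 28.
Step 2: h() creates local acc = 94 (shadow, not modification).
Step 3: After h() returns, global acc is unchanged. result = 28

The answer is 28.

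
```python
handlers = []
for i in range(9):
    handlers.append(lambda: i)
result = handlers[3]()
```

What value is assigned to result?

Step 1: The loop creates 9 lambdas, all referencing the same variable i.
Step 2: After the loop, i = 8 (final value).
Step 3: handlers[3]() looks up i at call time and finds 8. This is the late binding gotcha. result = 8

The answer is 8.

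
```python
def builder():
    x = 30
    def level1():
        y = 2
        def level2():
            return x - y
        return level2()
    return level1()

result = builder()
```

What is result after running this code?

Step 1: x = 30 in builder. y = 2 in level1.
Step 2: level2() reads x = 30 and y = 2 from enclosing scopes.
Step 3: result = 30 - 2 = 28

The answer is 28.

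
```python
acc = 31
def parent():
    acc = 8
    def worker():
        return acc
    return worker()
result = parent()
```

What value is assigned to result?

Step 1: acc = 31 globally, but parent() defines acc = 8 locally.
Step 2: worker() looks up acc. Not in local scope, so checks enclosing scope (parent) and finds acc = 8.
Step 3: result = 8

The answer is 8.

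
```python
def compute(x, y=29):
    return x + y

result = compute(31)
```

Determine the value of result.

Step 1: compute(31) uses default y = 29.
Step 2: Returns 31 + 29 = 60.
Step 3: result = 60

The answer is 60.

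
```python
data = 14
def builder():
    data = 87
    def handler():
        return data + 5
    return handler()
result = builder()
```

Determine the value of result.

Step 1: builder() shadows global data with data = 87.
Step 2: handler() finds data = 87 in enclosing scope, computes 87 + 5 = 92.
Step 3: result = 92

The answer is 92.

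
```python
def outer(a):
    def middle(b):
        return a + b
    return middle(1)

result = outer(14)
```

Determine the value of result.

Step 1: outer(14) passes a = 14.
Step 2: middle(1) has b = 1, reads a = 14 from enclosing.
Step 3: result = 14 + 1 = 15

The answer is 15.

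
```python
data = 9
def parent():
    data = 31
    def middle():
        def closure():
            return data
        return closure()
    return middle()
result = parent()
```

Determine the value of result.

Step 1: parent() defines data = 31. middle() and closure() have no local data.
Step 2: closure() checks local (none), enclosing middle() (none), enclosing parent() and finds data = 31.
Step 3: result = 31

The answer is 31.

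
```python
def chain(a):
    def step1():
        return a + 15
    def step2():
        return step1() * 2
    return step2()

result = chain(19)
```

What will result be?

Step 1: chain(19) captures a = 19.
Step 2: step2() calls step1() which returns 19 + 15 = 34.
Step 3: step2() returns 34 * 2 = 68

The answer is 68.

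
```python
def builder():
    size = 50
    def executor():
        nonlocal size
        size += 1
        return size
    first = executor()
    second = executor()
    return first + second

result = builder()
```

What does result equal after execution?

Step 1: size starts at 50.
Step 2: First call: size = 50 + 1 = 51, returns 51.
Step 3: Second call: size = 51 + 1 = 52, returns 52.
Step 4: result = 51 + 52 = 103

The answer is 103.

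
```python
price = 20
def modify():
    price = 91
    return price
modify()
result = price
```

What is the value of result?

Step 1: Global price = 20.
Step 2: modify() creates local price = 91 (shadow, not modification).
Step 3: After modify() returns, global price is unchanged. result = 20

The answer is 20.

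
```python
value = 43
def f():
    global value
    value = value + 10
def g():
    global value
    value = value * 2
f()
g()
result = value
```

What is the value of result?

Step 1: value = 43.
Step 2: f() adds 10: value = 43 + 10 = 53.
Step 3: g() doubles: value = 53 * 2 = 106.
Step 4: result = 106

The answer is 106.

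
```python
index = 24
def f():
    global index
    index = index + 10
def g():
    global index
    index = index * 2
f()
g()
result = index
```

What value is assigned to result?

Step 1: index = 24.
Step 2: f() adds 10: index = 24 + 10 = 34.
Step 3: g() doubles: index = 34 * 2 = 68.
Step 4: result = 68

The answer is 68.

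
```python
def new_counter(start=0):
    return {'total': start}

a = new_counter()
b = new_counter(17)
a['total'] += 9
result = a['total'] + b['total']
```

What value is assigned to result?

Step 1: new_counter() returns a new dict each call (immutable default 0).
Step 2: a = {'total': 0}, b = {'total': 17}.
Step 3: a['total'] += 9 = 9. result = 9 + 17 = 26

The answer is 26.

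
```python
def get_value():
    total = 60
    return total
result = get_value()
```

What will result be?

Step 1: get_value() defines total = 60 in its local scope.
Step 2: return total finds the local variable total = 60.
Step 3: result = 60

The answer is 60.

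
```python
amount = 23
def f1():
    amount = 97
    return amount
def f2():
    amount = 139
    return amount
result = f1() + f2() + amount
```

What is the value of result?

Step 1: Each function shadows global amount with its own local.
Step 2: f1() returns 97, f2() returns 139.
Step 3: Global amount = 23 is unchanged. result = 97 + 139 + 23 = 259

The answer is 259.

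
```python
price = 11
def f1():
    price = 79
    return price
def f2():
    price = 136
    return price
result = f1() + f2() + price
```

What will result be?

Step 1: Each function shadows global price with its own local.
Step 2: f1() returns 79, f2() returns 136.
Step 3: Global price = 11 is unchanged. result = 79 + 136 + 11 = 226

The answer is 226.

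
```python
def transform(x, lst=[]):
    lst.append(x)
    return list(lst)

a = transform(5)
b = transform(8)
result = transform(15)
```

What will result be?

Step 1: Default list is shared. list() creates copies for return values.
Step 2: Internal list grows: [5] -> [5, 8] -> [5, 8, 15].
Step 3: result = [5, 8, 15]

The answer is [5, 8, 15].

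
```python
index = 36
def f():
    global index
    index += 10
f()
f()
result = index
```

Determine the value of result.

Step 1: index = 36.
Step 2: First f(): index = 36 + 10 = 46.
Step 3: Second f(): index = 46 + 10 = 56. result = 56

The answer is 56.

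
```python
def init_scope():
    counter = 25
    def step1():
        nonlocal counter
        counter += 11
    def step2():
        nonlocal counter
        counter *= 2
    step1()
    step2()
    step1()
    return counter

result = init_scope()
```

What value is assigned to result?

Step 1: counter = 25.
Step 2: step1(): counter = 25 + 11 = 36.
Step 3: step2(): counter = 36 * 2 = 72.
Step 4: step1(): counter = 72 + 11 = 83. result = 83

The answer is 83.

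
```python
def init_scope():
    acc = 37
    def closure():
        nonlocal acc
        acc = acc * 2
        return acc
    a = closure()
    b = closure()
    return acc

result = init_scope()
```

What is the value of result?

Step 1: acc starts at 37.
Step 2: First closure(): acc = 37 * 2 = 74.
Step 3: Second closure(): acc = 74 * 2 = 148.
Step 4: result = 148

The answer is 148.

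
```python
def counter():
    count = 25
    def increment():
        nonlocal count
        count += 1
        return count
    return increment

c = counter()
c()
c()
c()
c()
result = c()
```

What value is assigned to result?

Step 1: counter() creates closure with count = 25.
Step 2: Each c() call increments count via nonlocal. After 5 calls: 25 + 5 = 30.
Step 3: result = 30

The answer is 30.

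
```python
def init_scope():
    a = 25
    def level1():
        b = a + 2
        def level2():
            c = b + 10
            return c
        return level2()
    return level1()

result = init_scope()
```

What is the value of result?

Step 1: a = 25. b = a + 2 = 27.
Step 2: c = b + 10 = 27 + 10 = 37.
Step 3: result = 37

The answer is 37.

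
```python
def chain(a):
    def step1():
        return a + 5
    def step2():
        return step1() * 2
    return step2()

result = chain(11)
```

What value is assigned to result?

Step 1: chain(11) captures a = 11.
Step 2: step2() calls step1() which returns 11 + 5 = 16.
Step 3: step2() returns 16 * 2 = 32

The answer is 32.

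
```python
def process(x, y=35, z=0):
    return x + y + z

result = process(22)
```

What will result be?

Step 1: process(22) uses defaults y = 35, z = 0.
Step 2: Returns 22 + 35 + 0 = 57.
Step 3: result = 57

The answer is 57.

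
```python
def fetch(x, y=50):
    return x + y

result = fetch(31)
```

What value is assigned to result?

Step 1: fetch(31) uses default y = 50.
Step 2: Returns 31 + 50 = 81.
Step 3: result = 81

The answer is 81.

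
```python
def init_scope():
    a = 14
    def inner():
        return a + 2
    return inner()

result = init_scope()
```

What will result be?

Step 1: init_scope() defines a = 14.
Step 2: inner() reads a = 14 from enclosing scope, returns 14 + 2 = 16.
Step 3: result = 16

The answer is 16.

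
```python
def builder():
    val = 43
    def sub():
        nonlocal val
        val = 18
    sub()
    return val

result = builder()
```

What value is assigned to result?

Step 1: builder() sets val = 43.
Step 2: sub() uses nonlocal to reassign val = 18.
Step 3: result = 18

The answer is 18.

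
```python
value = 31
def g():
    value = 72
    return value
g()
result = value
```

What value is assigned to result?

Step 1: value = 31 globally.
Step 2: g() creates a LOCAL value = 72 (no global keyword!).
Step 3: The global value is unchanged. result = 31

The answer is 31.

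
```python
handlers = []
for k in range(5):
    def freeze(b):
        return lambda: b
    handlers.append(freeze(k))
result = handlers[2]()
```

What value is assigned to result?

Step 1: freeze(k) creates a new scope capturing b = k at call time.
Step 2: handlers[2] = freeze(2), so its lambda captures b = 2.
Step 3: result = 2 (closure factory fixes late binding)

The answer is 2.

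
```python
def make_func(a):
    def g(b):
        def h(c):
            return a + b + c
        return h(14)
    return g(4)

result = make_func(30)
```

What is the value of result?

Step 1: a = 30, b = 4, c = 14 across three nested scopes.
Step 2: h() accesses all three via LEGB rule.
Step 3: result = 30 + 4 + 14 = 48

The answer is 48.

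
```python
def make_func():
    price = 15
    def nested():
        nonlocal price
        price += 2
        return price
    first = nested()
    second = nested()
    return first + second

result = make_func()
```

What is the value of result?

Step 1: price starts at 15.
Step 2: First call: price = 15 + 2 = 17, returns 17.
Step 3: Second call: price = 17 + 2 = 19, returns 19.
Step 4: result = 17 + 19 = 36

The answer is 36.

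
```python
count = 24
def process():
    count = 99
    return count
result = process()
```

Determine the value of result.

Step 1: Global count = 24.
Step 2: process() creates local count = 99, shadowing the global.
Step 3: Returns local count = 99. result = 99

The answer is 99.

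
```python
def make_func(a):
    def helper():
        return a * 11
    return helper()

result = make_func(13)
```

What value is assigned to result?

Step 1: make_func(13) binds parameter a = 13.
Step 2: helper() accesses a = 13 from enclosing scope.
Step 3: result = 13 * 11 = 143

The answer is 143.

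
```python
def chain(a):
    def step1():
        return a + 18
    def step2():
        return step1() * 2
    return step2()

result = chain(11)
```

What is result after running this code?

Step 1: chain(11) captures a = 11.
Step 2: step2() calls step1() which returns 11 + 18 = 29.
Step 3: step2() returns 29 * 2 = 58

The answer is 58.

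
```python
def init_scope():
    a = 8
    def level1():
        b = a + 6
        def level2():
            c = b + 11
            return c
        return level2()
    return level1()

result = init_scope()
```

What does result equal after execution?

Step 1: a = 8. b = a + 6 = 14.
Step 2: c = b + 11 = 14 + 11 = 25.
Step 3: result = 25

The answer is 25.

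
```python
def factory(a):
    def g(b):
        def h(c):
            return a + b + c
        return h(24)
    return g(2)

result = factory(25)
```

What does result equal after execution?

Step 1: a = 25, b = 2, c = 24 across three nested scopes.
Step 2: h() accesses all three via LEGB rule.
Step 3: result = 25 + 2 + 24 = 51

The answer is 51.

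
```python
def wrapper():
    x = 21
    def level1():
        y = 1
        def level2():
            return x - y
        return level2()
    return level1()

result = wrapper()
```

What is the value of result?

Step 1: x = 21 in wrapper. y = 1 in level1.
Step 2: level2() reads x = 21 and y = 1 from enclosing scopes.
Step 3: result = 21 - 1 = 20

The answer is 20.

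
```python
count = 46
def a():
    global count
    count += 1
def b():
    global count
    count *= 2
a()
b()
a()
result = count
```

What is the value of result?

Step 1: count = 46.
Step 2: a(): count = 46 + 1 = 47.
Step 3: b(): count = 47 * 2 = 94.
Step 4: a(): count = 94 + 1 = 95

The answer is 95.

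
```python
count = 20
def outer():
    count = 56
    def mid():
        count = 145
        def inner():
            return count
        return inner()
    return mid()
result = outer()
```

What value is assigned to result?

Step 1: Three levels of shadowing: global 20, outer 56, mid 145.
Step 2: inner() finds count = 145 in enclosing mid() scope.
Step 3: result = 145

The answer is 145.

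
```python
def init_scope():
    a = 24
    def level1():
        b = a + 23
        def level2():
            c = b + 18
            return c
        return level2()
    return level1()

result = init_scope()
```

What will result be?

Step 1: a = 24. b = a + 23 = 47.
Step 2: c = b + 18 = 47 + 18 = 65.
Step 3: result = 65

The answer is 65.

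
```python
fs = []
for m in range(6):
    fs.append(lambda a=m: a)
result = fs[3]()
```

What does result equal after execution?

Step 1: Default argument a=m captures m's value at each iteration.
Step 2: fs[3] captured a = 3 when m was 3.
Step 3: result = 3

The answer is 3.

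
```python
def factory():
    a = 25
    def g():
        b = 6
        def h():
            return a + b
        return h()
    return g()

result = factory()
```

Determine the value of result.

Step 1: factory() defines a = 25. g() defines b = 6.
Step 2: h() accesses both from enclosing scopes: a = 25, b = 6.
Step 3: result = 25 + 6 = 31

The answer is 31.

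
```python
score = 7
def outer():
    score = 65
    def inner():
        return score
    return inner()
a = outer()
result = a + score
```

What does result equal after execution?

Step 1: outer() has local score = 65. inner() reads from enclosing.
Step 2: outer() returns 65. Global score = 7 unchanged.
Step 3: result = 65 + 7 = 72

The answer is 72.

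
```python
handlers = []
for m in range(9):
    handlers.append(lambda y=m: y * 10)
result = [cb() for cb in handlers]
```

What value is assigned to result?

Step 1: Default arg y=m captures m at each iteration.
Step 2: handlers[k] has y defaulting to k, returns k * 10.
Step 3: result = [0, 10, 20, 30, 40, 50, 60, 70, 80]

The answer is [0, 10, 20, 30, 40, 50, 60, 70, 80].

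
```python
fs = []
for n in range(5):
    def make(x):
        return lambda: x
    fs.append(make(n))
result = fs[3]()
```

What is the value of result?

Step 1: make(n) creates a new scope capturing x = n at call time.
Step 2: fs[3] = make(3), so its lambda captures x = 3.
Step 3: result = 3 (closure factory fixes late binding)

The answer is 3.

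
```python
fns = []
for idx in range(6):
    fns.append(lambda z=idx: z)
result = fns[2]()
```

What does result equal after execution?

Step 1: Default argument z=idx captures idx's value at each iteration.
Step 2: fns[2] captured z = 2 when idx was 2.
Step 3: result = 2

The answer is 2.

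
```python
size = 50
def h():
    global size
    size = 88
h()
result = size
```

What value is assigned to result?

Step 1: size = 50 globally.
Step 2: h() declares global size and sets it to 88.
Step 3: After h(), global size = 88. result = 88

The answer is 88.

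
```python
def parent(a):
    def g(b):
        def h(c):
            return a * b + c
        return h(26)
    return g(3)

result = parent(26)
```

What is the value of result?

Step 1: a = 26, b = 3, c = 26.
Step 2: h() computes a * b + c = 26 * 3 + 26 = 104.
Step 3: result = 104

The answer is 104.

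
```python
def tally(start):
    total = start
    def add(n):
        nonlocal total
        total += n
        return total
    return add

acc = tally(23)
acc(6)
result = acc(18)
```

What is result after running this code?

Step 1: tally(23) creates closure with total = 23.
Step 2: First acc(6): total = 23 + 6 = 29.
Step 3: Second acc(18): total = 29 + 18 = 47. result = 47

The answer is 47.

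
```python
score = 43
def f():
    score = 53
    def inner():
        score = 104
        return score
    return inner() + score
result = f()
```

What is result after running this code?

Step 1: f() has local score = 53. inner() has local score = 104.
Step 2: inner() returns its local score = 104.
Step 3: f() returns 104 + its own score (53) = 157

The answer is 157.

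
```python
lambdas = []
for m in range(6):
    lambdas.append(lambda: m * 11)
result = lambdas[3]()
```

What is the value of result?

Step 1: All lambdas reference the same variable m (late binding).
Step 2: After the loop, m = 5. Every lambda returns m * 11.
Step 3: lambdas[3]() = 5 * 11 = 55

The answer is 55.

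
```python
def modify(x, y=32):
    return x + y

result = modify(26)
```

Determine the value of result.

Step 1: modify(26) uses default y = 32.
Step 2: Returns 26 + 32 = 58.
Step 3: result = 58

The answer is 58.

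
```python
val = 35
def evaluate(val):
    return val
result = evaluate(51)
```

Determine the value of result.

Step 1: Global val = 35.
Step 2: evaluate(51) takes parameter val = 51, which shadows the global.
Step 3: result = 51

The answer is 51.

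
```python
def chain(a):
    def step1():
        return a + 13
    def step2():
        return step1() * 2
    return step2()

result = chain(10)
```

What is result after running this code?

Step 1: chain(10) captures a = 10.
Step 2: step2() calls step1() which returns 10 + 13 = 23.
Step 3: step2() returns 23 * 2 = 46

The answer is 46.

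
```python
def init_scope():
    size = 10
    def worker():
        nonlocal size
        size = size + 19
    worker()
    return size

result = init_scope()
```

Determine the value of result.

Step 1: init_scope() sets size = 10.
Step 2: worker() uses nonlocal to modify size in init_scope's scope: size = 10 + 19 = 29.
Step 3: init_scope() returns the modified size = 29

The answer is 29.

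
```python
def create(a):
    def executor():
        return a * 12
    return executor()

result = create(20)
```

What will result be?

Step 1: create(20) binds parameter a = 20.
Step 2: executor() accesses a = 20 from enclosing scope.
Step 3: result = 20 * 12 = 240

The answer is 240.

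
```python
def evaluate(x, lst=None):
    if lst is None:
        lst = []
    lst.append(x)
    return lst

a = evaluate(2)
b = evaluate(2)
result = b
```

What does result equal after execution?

Step 1: None default with guard creates a NEW list each call.
Step 2: a = [2] (fresh list). b = [2] (another fresh list).
Step 3: result = [2] (this is the fix for mutable default)

The answer is [2].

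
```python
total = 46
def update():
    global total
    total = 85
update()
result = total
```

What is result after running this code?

Step 1: total = 46 globally.
Step 2: update() declares global total and sets it to 85.
Step 3: After update(), global total = 85. result = 85

The answer is 85.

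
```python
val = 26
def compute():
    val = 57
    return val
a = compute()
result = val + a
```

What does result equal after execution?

Step 1: Global val = 26. compute() returns local val = 57.
Step 2: a = 57. Global val still = 26.
Step 3: result = 26 + 57 = 83

The answer is 83.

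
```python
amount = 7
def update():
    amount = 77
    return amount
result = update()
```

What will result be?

Step 1: Global amount = 7.
Step 2: update() creates local amount = 77, shadowing the global.
Step 3: Returns local amount = 77. result = 77

The answer is 77.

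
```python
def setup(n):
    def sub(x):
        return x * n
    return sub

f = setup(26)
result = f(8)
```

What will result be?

Step 1: setup(26) creates a closure capturing n = 26.
Step 2: f(8) computes 8 * 26 = 208.
Step 3: result = 208

The answer is 208.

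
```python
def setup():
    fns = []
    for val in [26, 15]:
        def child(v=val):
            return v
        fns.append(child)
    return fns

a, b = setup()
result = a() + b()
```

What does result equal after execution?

Step 1: Default argument v=val captures val at each iteration.
Step 2: a() returns 26 (captured at first iteration), b() returns 15 (captured at second).
Step 3: result = 26 + 15 = 41

The answer is 41.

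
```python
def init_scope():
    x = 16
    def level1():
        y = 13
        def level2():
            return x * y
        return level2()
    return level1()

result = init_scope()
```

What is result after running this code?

Step 1: x = 16 in init_scope. y = 13 in level1.
Step 2: level2() reads x = 16 and y = 13 from enclosing scopes.
Step 3: result = 16 * 13 = 208

The answer is 208.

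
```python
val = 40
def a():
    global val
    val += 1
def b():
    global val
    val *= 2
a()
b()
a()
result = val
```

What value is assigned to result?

Step 1: val = 40.
Step 2: a(): val = 40 + 1 = 41.
Step 3: b(): val = 41 * 2 = 82.
Step 4: a(): val = 82 + 1 = 83

The answer is 83.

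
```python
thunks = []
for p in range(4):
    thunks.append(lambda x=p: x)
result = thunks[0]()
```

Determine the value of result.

Step 1: Default argument x=p captures p's value at each iteration.
Step 2: thunks[0] captured x = 0 when p was 0.
Step 3: result = 0

The answer is 0.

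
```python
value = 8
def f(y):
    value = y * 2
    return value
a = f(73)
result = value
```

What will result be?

Step 1: Global value = 8.
Step 2: f(73) creates local value = 73 * 2 = 146.
Step 3: Global value unchanged because no global keyword. result = 8

The answer is 8.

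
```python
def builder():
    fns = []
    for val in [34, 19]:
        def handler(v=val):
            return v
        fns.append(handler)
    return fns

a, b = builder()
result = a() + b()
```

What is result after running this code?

Step 1: Default argument v=val captures val at each iteration.
Step 2: a() returns 34 (captured at first iteration), b() returns 19 (captured at second).
Step 3: result = 34 + 19 = 53

The answer is 53.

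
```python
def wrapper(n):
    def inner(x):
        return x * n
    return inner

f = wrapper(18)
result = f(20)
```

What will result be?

Step 1: wrapper(18) creates a closure capturing n = 18.
Step 2: f(20) computes 20 * 18 = 360.
Step 3: result = 360

The answer is 360.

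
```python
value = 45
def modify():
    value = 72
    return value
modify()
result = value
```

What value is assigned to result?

Step 1: value = 45 globally.
Step 2: modify() creates a LOCAL value = 72 (no global keyword!).
Step 3: The global value is unchanged. result = 45

The answer is 45.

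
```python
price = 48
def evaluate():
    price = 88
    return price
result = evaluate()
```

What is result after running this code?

Step 1: Global price = 48.
Step 2: evaluate() creates local price = 88, shadowing the global.
Step 3: Returns local price = 88. result = 88

The answer is 88.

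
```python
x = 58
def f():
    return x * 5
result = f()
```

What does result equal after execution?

Step 1: x = 58 is defined globally.
Step 2: f() looks up x from global scope = 58, then computes 58 * 5 = 290.
Step 3: result = 290

The answer is 290.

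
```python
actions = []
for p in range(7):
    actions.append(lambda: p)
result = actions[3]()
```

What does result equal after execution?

Step 1: The loop creates 7 lambdas, all referencing the same variable p.
Step 2: After the loop, p = 6 (final value).
Step 3: actions[3]() looks up p at call time and finds 6. This is the late binding gotcha. result = 6

The answer is 6.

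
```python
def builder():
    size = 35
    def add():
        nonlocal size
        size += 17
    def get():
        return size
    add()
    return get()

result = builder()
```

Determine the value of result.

Step 1: size = 35. add() modifies it via nonlocal, get() reads it.
Step 2: add() makes size = 35 + 17 = 52.
Step 3: get() returns 52. result = 52

The answer is 52.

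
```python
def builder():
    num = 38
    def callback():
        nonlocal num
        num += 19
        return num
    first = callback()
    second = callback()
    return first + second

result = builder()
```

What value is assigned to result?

Step 1: num starts at 38.
Step 2: First call: num = 38 + 19 = 57, returns 57.
Step 3: Second call: num = 57 + 19 = 76, returns 76.
Step 4: result = 57 + 76 = 133

The answer is 133.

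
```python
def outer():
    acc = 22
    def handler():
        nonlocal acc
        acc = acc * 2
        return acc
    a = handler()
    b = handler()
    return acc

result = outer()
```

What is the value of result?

Step 1: acc starts at 22.
Step 2: First handler(): acc = 22 * 2 = 44.
Step 3: Second handler(): acc = 44 * 2 = 88.
Step 4: result = 88

The answer is 88.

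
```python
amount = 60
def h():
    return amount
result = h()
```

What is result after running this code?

Step 1: amount = 60 is defined in the global scope.
Step 2: h() looks up amount. No local amount exists, so Python checks the global scope via LEGB rule and finds amount = 60.
Step 3: result = 60

The answer is 60.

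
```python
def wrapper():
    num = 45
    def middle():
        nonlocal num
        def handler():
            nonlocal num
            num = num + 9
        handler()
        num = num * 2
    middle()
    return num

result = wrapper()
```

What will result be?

Step 1: num = 45.
Step 2: handler() adds 9: num = 45 + 9 = 54.
Step 3: middle() doubles: num = 54 * 2 = 108.
Step 4: result = 108

The answer is 108.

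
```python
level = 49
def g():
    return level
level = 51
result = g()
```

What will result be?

Step 1: level is first set to 49, then reassigned to 51.
Step 2: g() is called after the reassignment, so it looks up the current global level = 51.
Step 3: result = 51

The answer is 51.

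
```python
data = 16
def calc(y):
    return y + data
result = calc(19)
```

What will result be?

Step 1: data = 16 is defined globally.
Step 2: calc(19) uses parameter y = 19 and looks up data from global scope = 16.
Step 3: result = 19 + 16 = 35

The answer is 35.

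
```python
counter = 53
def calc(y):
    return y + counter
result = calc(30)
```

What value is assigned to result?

Step 1: counter = 53 is defined globally.
Step 2: calc(30) uses parameter y = 30 and looks up counter from global scope = 53.
Step 3: result = 30 + 53 = 83

The answer is 83.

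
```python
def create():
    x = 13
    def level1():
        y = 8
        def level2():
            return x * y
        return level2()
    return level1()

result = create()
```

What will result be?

Step 1: x = 13 in create. y = 8 in level1.
Step 2: level2() reads x = 13 and y = 8 from enclosing scopes.
Step 3: result = 13 * 8 = 104

The answer is 104.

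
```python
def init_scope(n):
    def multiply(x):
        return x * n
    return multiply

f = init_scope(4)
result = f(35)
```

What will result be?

Step 1: init_scope(4) returns multiply closure with n = 4.
Step 2: f(35) computes 35 * 4 = 140.
Step 3: result = 140

The answer is 140.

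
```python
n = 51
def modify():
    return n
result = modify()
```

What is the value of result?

Step 1: n = 51 is defined in the global scope.
Step 2: modify() looks up n. No local n exists, so Python checks the global scope via LEGB rule and finds n = 51.
Step 3: result = 51

The answer is 51.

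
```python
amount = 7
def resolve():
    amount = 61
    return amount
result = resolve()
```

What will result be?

Step 1: Global amount = 7.
Step 2: resolve() creates local amount = 61, shadowing the global.
Step 3: Returns local amount = 61. result = 61

The answer is 61.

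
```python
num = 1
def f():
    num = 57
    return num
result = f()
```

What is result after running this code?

Step 1: Global num = 1.
Step 2: f() creates local num = 57, shadowing the global.
Step 3: Returns local num = 57. result = 57

The answer is 57.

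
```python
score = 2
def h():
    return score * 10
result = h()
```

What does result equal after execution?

Step 1: score = 2 is defined globally.
Step 2: h() looks up score from global scope = 2, then computes 2 * 10 = 20.
Step 3: result = 20

The answer is 20.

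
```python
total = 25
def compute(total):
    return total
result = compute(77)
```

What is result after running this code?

Step 1: Global total = 25.
Step 2: compute(77) takes parameter total = 77, which shadows the global.
Step 3: result = 77

The answer is 77.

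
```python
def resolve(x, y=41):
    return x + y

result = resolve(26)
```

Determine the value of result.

Step 1: resolve(26) uses default y = 41.
Step 2: Returns 26 + 41 = 67.
Step 3: result = 67

The answer is 67.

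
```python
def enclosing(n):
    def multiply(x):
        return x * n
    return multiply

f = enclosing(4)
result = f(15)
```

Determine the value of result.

Step 1: enclosing(4) returns multiply closure with n = 4.
Step 2: f(15) computes 15 * 4 = 60.
Step 3: result = 60

The answer is 60.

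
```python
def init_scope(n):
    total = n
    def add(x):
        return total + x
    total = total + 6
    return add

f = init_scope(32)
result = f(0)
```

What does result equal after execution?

Step 1: init_scope(32) sets total = 32, then total = 32 + 6 = 38.
Step 2: Closures capture by reference, so add sees total = 38.
Step 3: f(0) returns 38 + 0 = 38

The answer is 38.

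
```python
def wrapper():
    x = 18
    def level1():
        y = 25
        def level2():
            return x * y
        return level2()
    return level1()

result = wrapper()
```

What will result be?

Step 1: x = 18 in wrapper. y = 25 in level1.
Step 2: level2() reads x = 18 and y = 25 from enclosing scopes.
Step 3: result = 18 * 25 = 450

The answer is 450.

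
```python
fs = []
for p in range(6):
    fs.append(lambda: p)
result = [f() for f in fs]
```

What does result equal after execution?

Step 1: All 6 lambdas share the same variable p.
Step 2: After the loop, p = 5.
Step 3: Each call returns 5. result = [5, 5, 5, 5, 5, 5]

The answer is [5, 5, 5, 5, 5, 5].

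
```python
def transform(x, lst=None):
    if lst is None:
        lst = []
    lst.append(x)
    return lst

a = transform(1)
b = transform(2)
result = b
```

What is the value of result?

Step 1: None default with guard creates a NEW list each call.
Step 2: a = [1] (fresh list). b = [2] (another fresh list).
Step 3: result = [2] (this is the fix for mutable default)

The answer is [2].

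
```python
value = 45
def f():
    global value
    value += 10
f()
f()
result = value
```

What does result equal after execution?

Step 1: value = 45.
Step 2: First f(): value = 45 + 10 = 55.
Step 3: Second f(): value = 55 + 10 = 65. result = 65

The answer is 65.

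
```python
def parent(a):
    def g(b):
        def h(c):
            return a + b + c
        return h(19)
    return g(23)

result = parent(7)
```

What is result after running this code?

Step 1: a = 7, b = 23, c = 19 across three nested scopes.
Step 2: h() accesses all three via LEGB rule.
Step 3: result = 7 + 23 + 19 = 49

The answer is 49.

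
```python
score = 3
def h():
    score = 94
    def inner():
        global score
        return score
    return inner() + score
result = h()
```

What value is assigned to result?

Step 1: Global score = 3. h() shadows with local score = 94.
Step 2: inner() uses global keyword, so inner() returns global score = 3.
Step 3: h() returns 3 + 94 = 97

The answer is 97.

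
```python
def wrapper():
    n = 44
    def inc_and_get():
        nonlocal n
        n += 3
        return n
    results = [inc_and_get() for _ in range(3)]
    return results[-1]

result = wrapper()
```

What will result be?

Step 1: n = 44.
Step 2: Three calls to inc_and_get(), each adding 3.
Step 3: Last value = 44 + 3 * 3 = 53

The answer is 53.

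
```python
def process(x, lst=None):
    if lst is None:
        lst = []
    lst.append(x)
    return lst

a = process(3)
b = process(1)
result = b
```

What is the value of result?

Step 1: None default with guard creates a NEW list each call.
Step 2: a = [3] (fresh list). b = [1] (another fresh list).
Step 3: result = [1] (this is the fix for mutable default)

The answer is [1].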